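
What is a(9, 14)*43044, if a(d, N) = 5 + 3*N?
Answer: 2023068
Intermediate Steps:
a(9, 14)*43044 = (5 + 3*14)*43044 = (5 + 42)*43044 = 47*43044 = 2023068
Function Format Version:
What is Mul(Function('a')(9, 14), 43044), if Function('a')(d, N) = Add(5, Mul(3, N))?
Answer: 2023068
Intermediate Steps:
Mul(Function('a')(9, 14), 43044) = Mul(Add(5, Mul(3, 14)), 43044) = Mul(Add(5, 42), 43044) = Mul(47, 43044) = 2023068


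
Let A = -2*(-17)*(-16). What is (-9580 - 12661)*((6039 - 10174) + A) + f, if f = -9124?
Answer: 104056515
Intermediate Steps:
A = -544 (A = 34*(-16) = -544)
(-9580 - 12661)*((6039 - 10174) + A) + f = (-9580 - 12661)*((6039 - 10174) - 544) - 9124 = -22241*(-4135 - 544) - 9124 = -22241*(-4679) - 9124 = 104065639 - 9124 = 104056515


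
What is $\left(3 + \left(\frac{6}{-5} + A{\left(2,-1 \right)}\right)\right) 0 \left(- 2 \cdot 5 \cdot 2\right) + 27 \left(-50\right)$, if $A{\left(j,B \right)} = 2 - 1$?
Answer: $-1350$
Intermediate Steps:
$A{\left(j,B \right)} = 1$
$\left(3 + \left(\frac{6}{-5} + A{\left(2,-1 \right)}\right)\right) 0 \left(- 2 \cdot 5 \cdot 2\right) + 27 \left(-50\right) = \left(3 + \left(\frac{6}{-5} + 1\right)\right) 0 \left(- 2 \cdot 5 \cdot 2\right) + 27 \left(-50\right) = \left(3 + \left(6 \left(- \frac{1}{5}\right) + 1\right)\right) 0 \left(\left(-2\right) 10\right) - 1350 = \left(3 + \left(- \frac{6}{5} + 1\right)\right) 0 \left(-20\right) - 1350 = \left(3 - \frac{1}{5}\right) 0 - 1350 = \frac{14}{5} \cdot 0 - 1350 = 0 - 1350 = -1350$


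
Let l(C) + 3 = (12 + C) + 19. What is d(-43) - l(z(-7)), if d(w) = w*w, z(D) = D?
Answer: 1828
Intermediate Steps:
d(w) = w²
l(C) = 28 + C (l(C) = -3 + ((12 + C) + 19) = -3 + (31 + C) = 28 + C)
d(-43) - l(z(-7)) = (-43)² - (28 - 7) = 1849 - 1*21 = 1849 - 21 = 1828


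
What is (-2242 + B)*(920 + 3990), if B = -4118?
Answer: -31227600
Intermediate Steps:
(-2242 + B)*(920 + 3990) = (-2242 - 4118)*(920 + 3990) = -6360*4910 = -31227600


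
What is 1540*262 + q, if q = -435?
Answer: 403045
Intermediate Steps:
1540*262 + q = 1540*262 - 435 = 403480 - 435 = 403045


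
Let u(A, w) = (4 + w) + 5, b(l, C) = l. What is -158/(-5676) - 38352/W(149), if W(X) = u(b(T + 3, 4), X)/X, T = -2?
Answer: -8108795471/224202 ≈ -36167.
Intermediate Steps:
u(A, w) = 9 + w
W(X) = (9 + X)/X
-158/(-5676) - 38352/W(149) = -158/(-5676) - 38352*149/(9 + 149) = -158*(-1/5676) - 38352/((1/149)*158) = 79/2838 - 38352/158/149 = 79/2838 - 38352*149/158 = 79/2838 - 2857224/79 = -8108795471/224202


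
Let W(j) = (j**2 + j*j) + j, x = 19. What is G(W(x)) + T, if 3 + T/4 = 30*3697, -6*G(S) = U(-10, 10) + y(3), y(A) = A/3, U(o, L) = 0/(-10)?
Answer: 2661767/6 ≈ 4.4363e+5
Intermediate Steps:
U(o, L) = 0 (U(o, L) = 0*(-1/10) = 0)
W(j) = j + 2*j**2 (W(j) = (j**2 + j**2) + j = 2*j**2 + j = j + 2*j**2)
y(A) = A/3 (y(A) = A*(1/3) = A/3)
G(S) = -1/6 (G(S) = -(0 + (1/3)*3)/6 = -(0 + 1)/6 = -1/6*1 = -1/6)
T = 443628 (T = -12 + 4*(30*3697) = -12 + 4*110910 = -12 + 443640 = 443628)
G(W(x)) + T = -1/6 + 443628 = 2661767/6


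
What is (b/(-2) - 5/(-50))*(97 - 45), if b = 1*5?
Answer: -624/5 ≈ -124.80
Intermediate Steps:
b = 5
(b/(-2) - 5/(-50))*(97 - 45) = (5/(-2) - 5/(-50))*(97 - 45) = (5*(-½) - 5*(-1/50))*52 = (-5/2 + ⅒)*52 = -12/5*52 = -624/5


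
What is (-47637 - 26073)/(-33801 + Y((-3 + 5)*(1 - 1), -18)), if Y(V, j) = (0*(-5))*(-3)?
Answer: 24570/11267 ≈ 2.1807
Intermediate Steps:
Y(V, j) = 0 (Y(V, j) = 0*(-3) = 0)
(-47637 - 26073)/(-33801 + Y((-3 + 5)*(1 - 1), -18)) = (-47637 - 26073)/(-33801 + 0) = -73710/(-33801) = -73710*(-1/33801) = 24570/11267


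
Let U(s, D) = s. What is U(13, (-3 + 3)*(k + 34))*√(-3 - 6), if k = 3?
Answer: 39*I ≈ 39.0*I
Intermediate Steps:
U(13, (-3 + 3)*(k + 34))*√(-3 - 6) = 13*√(-3 - 6) = 13*√(-9) = 13*(3*I) = 39*I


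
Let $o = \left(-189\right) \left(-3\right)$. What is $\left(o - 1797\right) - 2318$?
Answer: $-3548$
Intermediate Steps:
$o = 567$
$\left(o - 1797\right) - 2318 = \left(567 - 1797\right) - 2318 = -1230 - 2318 = -3548$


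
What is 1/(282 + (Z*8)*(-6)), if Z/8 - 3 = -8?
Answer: 1/2202 ≈ 0.00045413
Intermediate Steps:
Z = -40 (Z = 24 + 8*(-8) = 24 - 64 = -40)
1/(282 + (Z*8)*(-6)) = 1/(282 - 40*8*(-6)) = 1/(282 - 320*(-6)) = 1/(282 + 1920) = 1/2202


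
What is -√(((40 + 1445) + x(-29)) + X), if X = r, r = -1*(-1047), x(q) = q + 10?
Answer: -√2513 ≈ -50.130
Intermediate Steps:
x(q) = 10 + q
r = 1047
X = 1047
-√(((40 + 1445) + x(-29)) + X) = -√(((40 + 1445) + (10 - 29)) + 1047) = -√((1485 - 19) + 1047) = -√(1466 + 1047) = -√2513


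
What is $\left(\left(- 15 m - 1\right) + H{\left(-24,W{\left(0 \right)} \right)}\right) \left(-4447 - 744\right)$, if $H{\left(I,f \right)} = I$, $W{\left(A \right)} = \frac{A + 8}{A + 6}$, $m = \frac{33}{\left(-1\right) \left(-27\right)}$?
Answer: $\frac{674830}{3} \approx 2.2494 \cdot 10^{5}$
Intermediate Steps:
$m = \frac{11}{9}$ ($m = \frac{33}{27} = 33 \cdot \frac{1}{27} = \frac{11}{9} \approx 1.2222$)
$W{\left(A \right)} = \frac{8 + A}{6 + A}$
$\left(\left(- 15 m - 1\right) + H{\left(-24,W{\left(0 \right)} \right)}\right) \left(-4447 - 744\right) = \left(\left(\left(-15\right) \frac{11}{9} - 1\right) - 24\right) \left(-4447 - 744\right) = \left(\left(- \frac{55}{3} - 1\right) - 24\right) \left(-5191\right) = \left(- \frac{58}{3} - 24\right) \left(-5191\right) = \left(- \frac{130}{3}\right) \left(-5191\right) = \frac{674830}{3}$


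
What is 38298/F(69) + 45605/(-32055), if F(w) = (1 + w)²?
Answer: 100417789/15706950 ≈ 6.3932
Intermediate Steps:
38298/F(69) + 45605/(-32055) = 38298/((1 + 69)²) + 45605/(-32055) = 38298/(70²) + 45605*(-1/32055) = 38298/4900 - 9121/6411 = 38298*(1/4900) - 9121/6411 = 19149/2450 - 9121/6411 = 100417789/15706950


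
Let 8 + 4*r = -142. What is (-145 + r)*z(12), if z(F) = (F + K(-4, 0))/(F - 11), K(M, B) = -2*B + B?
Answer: -2190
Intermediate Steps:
r = -75/2 (r = -2 + (¼)*(-142) = -2 - 71/2 = -75/2 ≈ -37.500)
K(M, B) = -B
z(F) = F/(-11 + F) (z(F) = (F - 1*0)/(F - 11) = (F + 0)/(-11 + F) = F/(-11 + F))
(-145 + r)*z(12) = (-145 - 75/2)*(12/(-11 + 12)) = -2190/1 = -2190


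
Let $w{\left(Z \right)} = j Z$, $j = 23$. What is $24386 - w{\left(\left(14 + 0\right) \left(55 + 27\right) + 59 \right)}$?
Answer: $-3375$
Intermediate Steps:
$w{\left(Z \right)} = 23 Z$
$24386 - w{\left(\left(14 + 0\right) \left(55 + 27\right) + 59 \right)} = 24386 - 23 \left(\left(14 + 0\right) \left(55 + 27\right) + 59\right) = 24386 - 23 \left(14 \cdot 82 + 59\right) = 24386 - 23 \left(1148 + 59\right) = 24386 - 23 \cdot 1207 = 24386 - 27761 = -3375$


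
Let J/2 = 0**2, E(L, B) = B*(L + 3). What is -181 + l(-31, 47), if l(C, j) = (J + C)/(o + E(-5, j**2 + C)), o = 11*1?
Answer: -786414/4345 ≈ -180.99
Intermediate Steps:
E(L, B) = B*(3 + L)
o = 11
J = 0 (J = 2*0**2 = 2*0 = 0)
l(C, j) = C/(11 - 2*C - 2*j**2) (l(C, j) = (0 + C)/(11 + (j**2 + C)*(3 - 5)) = C/(11 + (C + j**2)*(-2)) = C/(11 + (-2*C - 2*j**2)) = C/(11 - 2*C - 2*j**2))
-181 + l(-31, 47) = -181 - 31/(11 - 2*(-31) - 2*47**2) = -181 - 31/(11 + 62 - 2*2209) = -181 - 31/(11 + 62 - 4418) = -181 - 31/(-4345) = -181 - 31*(-1/4345) = -181 + 31/4345 = -786414/4345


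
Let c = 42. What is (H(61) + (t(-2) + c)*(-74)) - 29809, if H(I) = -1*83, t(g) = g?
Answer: -32852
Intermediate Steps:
H(I) = -83
(H(61) + (t(-2) + c)*(-74)) - 29809 = (-83 + (-2 + 42)*(-74)) - 29809 = (-83 + 40*(-74)) - 29809 = (-83 - 2960) - 29809 = -3043 - 29809 = -32852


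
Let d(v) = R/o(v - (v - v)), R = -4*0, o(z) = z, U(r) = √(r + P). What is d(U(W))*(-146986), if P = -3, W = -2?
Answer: 0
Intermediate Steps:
U(r) = √(-3 + r) (U(r) = √(r - 3) = √(-3 + r))
R = 0
d(v) = 0 (d(v) = 0/(v - (v - v)) = 0/(v - 1*0) = 0/(v + 0) = 0/v = 0)
d(U(W))*(-146986) = 0*(-146986) = 0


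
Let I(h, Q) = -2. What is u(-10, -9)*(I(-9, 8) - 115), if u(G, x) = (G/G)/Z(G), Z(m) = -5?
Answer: 117/5 ≈ 23.400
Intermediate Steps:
u(G, x) = -1/5 (u(G, x) = (G/G)/(-5) = 1*(-1/5) = -1/5)
u(-10, -9)*(I(-9, 8) - 115) = -(-2 - 115)/5 = -1/5*(-117) = 117/5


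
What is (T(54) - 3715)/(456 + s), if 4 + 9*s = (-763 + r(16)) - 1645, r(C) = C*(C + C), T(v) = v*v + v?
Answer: -6705/2204 ≈ -3.0422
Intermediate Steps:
T(v) = v + v² (T(v) = v² + v = v + v²)
r(C) = 2*C² (r(C) = C*(2*C) = 2*C²)
s = -1900/9 (s = -4/9 + ((-763 + 2*16²) - 1645)/9 = -4/9 + ((-763 + 2*256) - 1645)/9 = -4/9 + ((-763 + 512) - 1645)/9 = -4/9 + (-251 - 1645)/9 = -4/9 + (⅑)*(-1896) = -4/9 - 632/3 = -1900/9 ≈ -211.11)
(T(54) - 3715)/(456 + s) = (54*(1 + 54) - 3715)/(456 - 1900/9) = (54*55 - 3715)/(2204/9) = (2970 - 3715)*(9/2204) = -745*9/2204 = -6705/2204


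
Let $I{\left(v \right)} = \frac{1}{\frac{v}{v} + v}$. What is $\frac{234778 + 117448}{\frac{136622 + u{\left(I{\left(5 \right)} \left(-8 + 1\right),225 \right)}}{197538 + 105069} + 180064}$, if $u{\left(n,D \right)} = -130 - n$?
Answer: $\frac{639516319092}{326932580047} \approx 1.9561$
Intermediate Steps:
$I{\left(v \right)} = \frac{1}{1 + v}$
$\frac{234778 + 117448}{\frac{136622 + u{\left(I{\left(5 \right)} \left(-8 + 1\right),225 \right)}}{197538 + 105069} + 180064} = \frac{234778 + 117448}{\frac{136622 - \left(130 + \frac{-8 + 1}{1 + 5}\right)}{197538 + 105069} + 180064} = \frac{352226}{\frac{136622 - \left(130 + \frac{1}{6} \left(-7\right)\right)}{302607} + 180064} = \frac{352226}{\left(136622 - \left(130 + \frac{1}{6} \left(-7\right)\right)\right) \frac{1}{302607} + 180064} = \frac{352226}{\left(136622 - \frac{773}{6}\right) \frac{1}{302607} + 180064} = \frac{352226}{\frac{818959}{6} \cdot \frac{1}{302607} + 180064} = \frac{352226}{\frac{818959}{1815642} + 180064} = \frac{352226}{\frac{326932580047}{1815642}} = 352226 \cdot \frac{1815642}{326932580047} = \frac{639516319092}{326932580047}$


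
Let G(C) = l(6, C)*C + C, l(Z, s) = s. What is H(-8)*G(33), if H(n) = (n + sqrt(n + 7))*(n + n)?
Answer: 143616 - 17952*I ≈ 1.4362e+5 - 17952.0*I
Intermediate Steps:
G(C) = C + C**2 (G(C) = C*C + C = C**2 + C = C + C**2)
H(n) = 2*n*(n + sqrt(7 + n)) (H(n) = (n + sqrt(7 + n))*(2*n) = 2*n*(n + sqrt(7 + n)))
H(-8)*G(33) = (2*(-8)*(-8 + sqrt(7 - 8)))*(33*(1 + 33)) = (2*(-8)*(-8 + sqrt(-1)))*(33*34) = (2*(-8)*(-8 + I))*1122 = (128 - 16*I)*1122 = 143616 - 17952*I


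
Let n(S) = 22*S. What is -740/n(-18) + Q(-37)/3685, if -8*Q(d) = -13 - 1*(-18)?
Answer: 99151/53064 ≈ 1.8685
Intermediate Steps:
Q(d) = -5/8 (Q(d) = -(-13 - 1*(-18))/8 = -(-13 + 18)/8 = -⅛*5 = -5/8)
-740/n(-18) + Q(-37)/3685 = -740/(22*(-18)) - 5/8/3685 = -740/(-396) - 5/8*1/3685 = -740*(-1/396) - 1/5896 = 185/99 - 1/5896 = 99151/53064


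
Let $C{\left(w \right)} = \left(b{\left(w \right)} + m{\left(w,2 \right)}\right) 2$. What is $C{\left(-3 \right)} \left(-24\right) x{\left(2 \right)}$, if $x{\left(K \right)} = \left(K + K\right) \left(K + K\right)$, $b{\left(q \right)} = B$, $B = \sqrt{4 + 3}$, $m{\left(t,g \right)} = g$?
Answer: $-1536 - 768 \sqrt{7} \approx -3567.9$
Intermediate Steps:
$B = \sqrt{7} \approx 2.6458$
$b{\left(q \right)} = \sqrt{7}$
$C{\left(w \right)} = 4 + 2 \sqrt{7}$ ($C{\left(w \right)} = \left(\sqrt{7} + 2\right) 2 = \left(2 + \sqrt{7}\right) 2 = 4 + 2 \sqrt{7}$)
$x{\left(K \right)} = 4 K^{2}$ ($x{\left(K \right)} = 2 K 2 K = 4 K^{2}$)
$C{\left(-3 \right)} \left(-24\right) x{\left(2 \right)} = \left(4 + 2 \sqrt{7}\right) \left(-24\right) 4 \cdot 2^{2} = \left(-96 - 48 \sqrt{7}\right) 4 \cdot 4 = \left(-96 - 48 \sqrt{7}\right) 16 = -1536 - 768 \sqrt{7}$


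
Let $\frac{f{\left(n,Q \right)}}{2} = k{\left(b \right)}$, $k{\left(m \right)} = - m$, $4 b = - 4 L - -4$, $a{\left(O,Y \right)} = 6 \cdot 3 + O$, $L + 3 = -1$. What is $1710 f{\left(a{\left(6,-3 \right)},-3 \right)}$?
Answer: $-17100$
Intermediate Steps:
$L = -4$ ($L = -3 - 1 = -4$)
$a{\left(O,Y \right)} = 18 + O$
$b = 5$ ($b = \frac{\left(-4\right) \left(-4\right) - -4}{4} = \frac{16 + 4}{4} = \frac{1}{4} \cdot 20 = 5$)
$f{\left(n,Q \right)} = -10$ ($f{\left(n,Q \right)} = 2 \left(\left(-1\right) 5\right) = 2 \left(-5\right) = -10$)
$1710 f{\left(a{\left(6,-3 \right)},-3 \right)} = 1710 \left(-10\right) = -17100$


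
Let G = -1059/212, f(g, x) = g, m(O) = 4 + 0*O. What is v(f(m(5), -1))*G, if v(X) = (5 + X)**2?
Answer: -85779/212 ≈ -404.62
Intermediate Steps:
m(O) = 4 (m(O) = 4 + 0 = 4)
G = -1059/212 (G = -1059*1/212 = -1059/212 ≈ -4.9953)
v(f(m(5), -1))*G = (5 + 4)**2*(-1059/212) = 9**2*(-1059/212) = 81*(-1059/212) = -85779/212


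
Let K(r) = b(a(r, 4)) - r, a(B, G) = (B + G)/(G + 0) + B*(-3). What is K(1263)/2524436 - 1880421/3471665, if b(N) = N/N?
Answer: -2375691854393/4381998052970 ≈ -0.54215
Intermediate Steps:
a(B, G) = -3*B + (B + G)/G (a(B, G) = (B + G)/G - 3*B = -3*B + (B + G)/G)
b(N) = 1
K(r) = 1 - r
K(1263)/2524436 - 1880421/3471665 = (1 - 1*1263)/2524436 - 1880421/3471665 = (1 - 1263)*(1/2524436) - 1880421*1/3471665 = -1262*1/2524436 - 1880421/3471665 = -631/1262218 - 1880421/3471665 = -2375691854393/4381998052970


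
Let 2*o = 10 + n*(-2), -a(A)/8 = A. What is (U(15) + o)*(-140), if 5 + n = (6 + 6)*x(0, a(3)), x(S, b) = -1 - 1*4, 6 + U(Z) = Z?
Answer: -11060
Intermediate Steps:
U(Z) = -6 + Z
a(A) = -8*A
x(S, b) = -5 (x(S, b) = -1 - 4 = -5)
n = -65 (n = -5 + (6 + 6)*(-5) = -5 + 12*(-5) = -5 - 60 = -65)
o = 70 (o = (10 - 65*(-2))/2 = (10 + 130)/2 = (1/2)*140 = 70)
(U(15) + o)*(-140) = ((-6 + 15) + 70)*(-140) = (9 + 70)*(-140) = 79*(-140) = -11060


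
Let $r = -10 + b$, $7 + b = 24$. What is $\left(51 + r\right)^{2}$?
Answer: $3364$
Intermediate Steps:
$b = 17$ ($b = -7 + 24 = 17$)
$r = 7$ ($r = -10 + 17 = 7$)
$\left(51 + r\right)^{2} = \left(51 + 7\right)^{2} = 58^{2} = 3364$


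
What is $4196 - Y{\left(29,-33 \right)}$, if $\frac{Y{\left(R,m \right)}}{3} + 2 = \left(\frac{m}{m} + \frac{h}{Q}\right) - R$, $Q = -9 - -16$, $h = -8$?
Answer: $\frac{30026}{7} \approx 4289.4$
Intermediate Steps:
$Q = 7$ ($Q = -9 + 16 = 7$)
$Y{\left(R,m \right)} = - \frac{45}{7} - 3 R$ ($Y{\left(R,m \right)} = -6 + 3 \left(\left(\frac{m}{m} - \frac{8}{7}\right) - R\right) = -6 + 3 \left(\left(1 - \frac{8}{7}\right) - R\right) = -6 + 3 \left(- \frac{1}{7} - R\right) = -6 - \left(\frac{3}{7} + 3 R\right) = - \frac{45}{7} - 3 R$)
$4196 - Y{\left(29,-33 \right)} = 4196 - \left(- \frac{45}{7} - 87\right) = 4196 - - \frac{654}{7} = 4196 + \frac{654}{7} = \frac{30026}{7}$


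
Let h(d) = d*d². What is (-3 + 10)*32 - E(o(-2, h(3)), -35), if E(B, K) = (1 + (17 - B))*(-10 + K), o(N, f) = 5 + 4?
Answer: 629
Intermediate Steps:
h(d) = d³
o(N, f) = 9
E(B, K) = (-10 + K)*(18 - B) (E(B, K) = (18 - B)*(-10 + K) = (-10 + K)*(18 - B))
(-3 + 10)*32 - E(o(-2, h(3)), -35) = (-3 + 10)*32 - (-180 + 10*9 + 18*(-35) - 1*9*(-35)) = 7*32 - (-180 + 90 - 630 + 315) = 224 - 1*(-405) = 224 + 405 = 629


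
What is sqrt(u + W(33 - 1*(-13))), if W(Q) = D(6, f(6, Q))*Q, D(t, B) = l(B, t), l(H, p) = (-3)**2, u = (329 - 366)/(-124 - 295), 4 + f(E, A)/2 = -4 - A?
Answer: sqrt(72697757)/419 ≈ 20.349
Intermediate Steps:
f(E, A) = -16 - 2*A (f(E, A) = -8 + 2*(-4 - A) = -8 + (-8 - 2*A) = -16 - 2*A)
u = 37/419 (u = -37/(-419) = -37*(-1/419) = 37/419 ≈ 0.088305)
l(H, p) = 9
D(t, B) = 9
W(Q) = 9*Q
sqrt(u + W(33 - 1*(-13))) = sqrt(37/419 + 9*(33 - 1*(-13))) = sqrt(37/419 + 9*(33 + 13)) = sqrt(37/419 + 9*46) = sqrt(37/419 + 414) = sqrt(173503/419) = sqrt(72697757)/419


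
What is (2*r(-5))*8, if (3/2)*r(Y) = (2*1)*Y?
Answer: -320/3 ≈ -106.67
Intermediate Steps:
r(Y) = 4*Y/3 (r(Y) = 2*((2*1)*Y)/3 = 2*(2*Y)/3 = 4*Y/3)
(2*r(-5))*8 = (2*((4/3)*(-5)))*8 = (2*(-20/3))*8 = -40/3*8 = -320/3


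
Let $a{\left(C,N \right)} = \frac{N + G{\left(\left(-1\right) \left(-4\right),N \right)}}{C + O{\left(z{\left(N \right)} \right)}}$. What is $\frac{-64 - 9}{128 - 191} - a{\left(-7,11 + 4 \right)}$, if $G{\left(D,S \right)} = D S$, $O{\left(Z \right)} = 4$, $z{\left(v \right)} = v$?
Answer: $\frac{1648}{63} \approx 26.159$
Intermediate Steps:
$a{\left(C,N \right)} = \frac{5 N}{4 + C}$ ($a{\left(C,N \right)} = \frac{N + \left(-1\right) \left(-4\right) N}{C + 4} = \frac{N + 4 N}{4 + C} = \frac{5 N}{4 + C}$)
$\frac{-64 - 9}{128 - 191} - a{\left(-7,11 + 4 \right)} = \frac{-64 - 9}{128 - 191} - \frac{5 \left(11 + 4\right)}{4 - 7} = - \frac{73}{-63} - 5 \cdot 15 \frac{1}{-3} = \left(-73\right) \left(- \frac{1}{63}\right) - 5 \cdot 15 \left(- \frac{1}{3}\right) = \frac{73}{63} - -25 = \frac{73}{63} + 25 = \frac{1648}{63}$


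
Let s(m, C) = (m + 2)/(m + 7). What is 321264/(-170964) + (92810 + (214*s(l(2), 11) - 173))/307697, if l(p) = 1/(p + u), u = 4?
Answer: -99142849627/62833881279 ≈ -1.5779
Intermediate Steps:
l(p) = 1/(4 + p) (l(p) = 1/(p + 4) = 1/(4 + p))
s(m, C) = (2 + m)/(7 + m)
321264/(-170964) + (92810 + (214*s(l(2), 11) - 173))/307697 = 321264/(-170964) + (92810 + (214*((2 + 1/(4 + 2))/(7 + 1/(4 + 2))) - 173))/307697 = 321264*(-1/170964) + (92810 + (214*((2 + 1/6)/(7 + 1/6)) - 173))*(1/307697) = -8924/4749 + (92810 + (214*((2 + 1/6)/(7 + 1/6)) - 173))*(1/307697) = -8924/4749 + (92810 + (214*((13/6)/(43/6)) - 173))*(1/307697) = -8924/4749 + (92810 + (214*((6/43)*(13/6)) - 173))*(1/307697) = -8924/4749 + (92810 + (214*(13/43) - 173))*(1/307697) = -8924/4749 + (92810 + (2782/43 - 173))*(1/307697) = -8924/4749 + (92810 - 4657/43)*(1/307697) = -8924/4749 + (3986173/43)*(1/307697) = -8924/4749 + 3986173/13230971 = -99142849627/62833881279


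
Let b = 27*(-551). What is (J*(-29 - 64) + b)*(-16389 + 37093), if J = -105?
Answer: -105838848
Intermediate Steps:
b = -14877
(J*(-29 - 64) + b)*(-16389 + 37093) = (-105*(-29 - 64) - 14877)*(-16389 + 37093) = (-105*(-93) - 14877)*20704 = (9765 - 14877)*20704 = -5112*20704 = -105838848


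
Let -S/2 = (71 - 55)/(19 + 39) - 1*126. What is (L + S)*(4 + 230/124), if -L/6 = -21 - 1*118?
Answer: 5713257/899 ≈ 6355.1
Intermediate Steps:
L = 834 (L = -6*(-21 - 1*118) = -6*(-21 - 118) = -6*(-139) = 834)
S = 7292/29 (S = -2*((71 - 55)/(19 + 39) - 1*126) = -2*(16/58 - 126) = -2*(16*(1/58) - 126) = -2*(8/29 - 126) = -2*(-3646/29) = 7292/29 ≈ 251.45)
(L + S)*(4 + 230/124) = (834 + 7292/29)*(4 + 230/124) = 31478*(4 + 230*(1/124))/29 = 31478*(4 + 115/62)/29 = (31478/29)*(363/62) = 5713257/899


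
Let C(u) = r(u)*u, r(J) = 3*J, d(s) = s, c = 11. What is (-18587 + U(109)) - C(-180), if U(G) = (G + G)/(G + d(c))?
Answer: -6947111/60 ≈ -1.1579e+5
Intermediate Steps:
C(u) = 3*u**2 (C(u) = (3*u)*u = 3*u**2)
U(G) = 2*G/(11 + G) (U(G) = (G + G)/(G + 11) = (2*G)/(11 + G) = 2*G/(11 + G))
(-18587 + U(109)) - C(-180) = (-18587 + 2*109/(11 + 109)) - 3*(-180)**2 = (-18587 + 2*109/120) - 3*32400 = (-18587 + 2*109*(1/120)) - 1*97200 = (-18587 + 109/60) - 97200 = -1115111/60 - 97200 = -6947111/60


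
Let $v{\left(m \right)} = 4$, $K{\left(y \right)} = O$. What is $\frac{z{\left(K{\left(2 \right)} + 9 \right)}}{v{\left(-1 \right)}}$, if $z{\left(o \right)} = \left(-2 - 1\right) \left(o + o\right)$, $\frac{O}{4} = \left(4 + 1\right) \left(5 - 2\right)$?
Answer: $- \frac{207}{2} \approx -103.5$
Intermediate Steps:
$O = 60$ ($O = 4 \left(4 + 1\right) \left(5 - 2\right) = 4 \cdot 5 \cdot 3 = 4 \cdot 15 = 60$)
$K{\left(y \right)} = 60$
$z{\left(o \right)} = - 6 o$ ($z{\left(o \right)} = - 3 \cdot 2 o = - 6 o$)
$\frac{z{\left(K{\left(2 \right)} + 9 \right)}}{v{\left(-1 \right)}} = \frac{\left(-6\right) \left(60 + 9\right)}{4} = \left(-6\right) 69 \cdot \frac{1}{4} = \left(-414\right) \frac{1}{4} = - \frac{207}{2}$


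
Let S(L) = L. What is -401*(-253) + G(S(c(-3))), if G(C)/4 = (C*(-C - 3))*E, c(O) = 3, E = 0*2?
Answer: 101453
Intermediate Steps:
E = 0
G(C) = 0 (G(C) = 4*((C*(-C - 3))*0) = 4*((C*(-3 - C))*0) = 4*0 = 0)
-401*(-253) + G(S(c(-3))) = -401*(-253) + 0 = 101453 + 0 = 101453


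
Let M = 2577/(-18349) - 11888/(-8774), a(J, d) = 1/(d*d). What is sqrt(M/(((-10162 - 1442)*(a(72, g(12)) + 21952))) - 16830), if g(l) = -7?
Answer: I*sqrt(4247572404922355483309031055858957537671)/502375368020182374 ≈ 129.73*I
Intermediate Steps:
a(J, d) = d**(-2) (a(J, d) = 1/(d**2) = d**(-2))
M = 97761157/80497063 (M = 2577*(-1/18349) - 11888*(-1/8774) = -2577/18349 + 5944/4387 = 97761157/80497063 ≈ 1.2145)
sqrt(M/(((-10162 - 1442)*(a(72, g(12)) + 21952))) - 16830) = sqrt(97761157/(80497063*(((-10162 - 1442)*((-7)**(-2) + 21952)))) - 16830) = sqrt(97761157/(80497063*((-11604*(1/49 + 21952)))) - 16830) = sqrt(97761157/(80497063*((-11604*1075649/49))) - 16830) = sqrt(97761157/(80497063*(-12481830996/49)) - 16830) = sqrt((97761157/80497063)*(-49/12481830996) - 16830) = sqrt(-4790296693/1004750736040364748 - 16830) = sqrt(-16909954887564129005533/1004750736040364748) = I*sqrt(4247572404922355483309031055858957537671)/502375368020182374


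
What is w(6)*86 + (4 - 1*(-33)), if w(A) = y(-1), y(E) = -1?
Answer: -49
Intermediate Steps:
w(A) = -1
w(6)*86 + (4 - 1*(-33)) = -1*86 + (4 - 1*(-33)) = -86 + (4 + 33) = -86 + 37 = -49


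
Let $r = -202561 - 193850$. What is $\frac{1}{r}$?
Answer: $- \frac{1}{396411} \approx -2.5226 \cdot 10^{-6}$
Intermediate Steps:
$r = -396411$ ($r = -202561 - 193850 = -396411$)
$\frac{1}{r} = \frac{1}{-396411} = - \frac{1}{396411}$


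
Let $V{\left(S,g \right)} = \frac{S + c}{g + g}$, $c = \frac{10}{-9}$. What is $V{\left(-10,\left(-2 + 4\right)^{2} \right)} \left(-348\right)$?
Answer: $\frac{1450}{3} \approx 483.33$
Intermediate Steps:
$c = - \frac{10}{9}$ ($c = 10 \left(- \frac{1}{9}\right) = - \frac{10}{9} \approx -1.1111$)
$V{\left(S,g \right)} = \frac{- \frac{10}{9} + S}{2 g}$ ($V{\left(S,g \right)} = \frac{S - \frac{10}{9}}{g + g} = \frac{- \frac{10}{9} + S}{2 g}$)
$V{\left(-10,\left(-2 + 4\right)^{2} \right)} \left(-348\right) = \frac{-10 + 9 \left(-10\right)}{18 \left(-2 + 4\right)^{2}} \left(-348\right) = \frac{-10 - 90}{18 \cdot 2^{2}} \left(-348\right) = \frac{1}{18} \cdot \frac{1}{4} \left(-100\right) \left(-348\right) = \left(- \frac{25}{18}\right) \left(-348\right) = \frac{1450}{3}$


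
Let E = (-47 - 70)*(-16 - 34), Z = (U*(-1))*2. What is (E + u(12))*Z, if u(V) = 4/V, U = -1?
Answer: 35102/3 ≈ 11701.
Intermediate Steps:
Z = 2 (Z = -1*(-1)*2 = 1*2 = 2)
E = 5850 (E = -117*(-50) = 5850)
(E + u(12))*Z = (5850 + 4/12)*2 = (5850 + 4*(1/12))*2 = (5850 + ⅓)*2 = (17551/3)*2 = 35102/3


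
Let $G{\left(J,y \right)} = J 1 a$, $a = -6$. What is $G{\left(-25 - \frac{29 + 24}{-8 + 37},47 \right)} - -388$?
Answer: $\frac{15920}{29} \approx 548.97$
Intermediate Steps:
$G{\left(J,y \right)} = - 6 J$ ($G{\left(J,y \right)} = J 1 \left(-6\right) = J \left(-6\right) = - 6 J$)
$G{\left(-25 - \frac{29 + 24}{-8 + 37},47 \right)} - -388 = - 6 \left(-25 - \frac{29 + 24}{-8 + 37}\right) - -388 = - 6 \left(-25 - \frac{53}{29}\right) + 388 = \left(-6\right) \left(- \frac{778}{29}\right) + 388 = \frac{4668}{29} + 388 = \frac{15920}{29}$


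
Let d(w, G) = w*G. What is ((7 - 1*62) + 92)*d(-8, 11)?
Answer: -3256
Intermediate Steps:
d(w, G) = G*w
((7 - 1*62) + 92)*d(-8, 11) = ((7 - 1*62) + 92)*(11*(-8)) = ((7 - 62) + 92)*(-88) = (-55 + 92)*(-88) = 37*(-88) = -3256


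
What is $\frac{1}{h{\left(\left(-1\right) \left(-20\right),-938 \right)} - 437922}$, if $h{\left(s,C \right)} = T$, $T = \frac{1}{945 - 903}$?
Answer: $- \frac{42}{18392723} \approx -2.2835 \cdot 10^{-6}$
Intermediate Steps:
$T = \frac{1}{42} \approx 0.02381$
$h{\left(s,C \right)} = \frac{1}{42}$
$\frac{1}{h{\left(\left(-1\right) \left(-20\right),-938 \right)} - 437922} = \frac{1}{\frac{1}{42} - 437922} = \frac{1}{- \frac{18392723}{42}} = - \frac{42}{18392723}$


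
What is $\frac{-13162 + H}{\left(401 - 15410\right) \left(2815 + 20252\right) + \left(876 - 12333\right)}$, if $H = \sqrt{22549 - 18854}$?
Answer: $\frac{6581}{173112030} - \frac{\sqrt{3695}}{346224060} \approx 3.784 \cdot 10^{-5}$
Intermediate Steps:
$H = \sqrt{3695} \approx 60.786$
$\frac{-13162 + H}{\left(401 - 15410\right) \left(2815 + 20252\right) + \left(876 - 12333\right)} = \frac{-13162 + \sqrt{3695}}{\left(401 - 15410\right) \left(2815 + 20252\right) + \left(876 - 12333\right)} = \frac{-13162 + \sqrt{3695}}{\left(-15009\right) 23067 - 11457} = \frac{-13162 + \sqrt{3695}}{-346212603 - 11457} = \frac{-13162 + \sqrt{3695}}{-346224060} = \left(-13162 + \sqrt{3695}\right) \left(- \frac{1}{346224060}\right) = \frac{6581}{173112030} - \frac{\sqrt{3695}}{346224060}$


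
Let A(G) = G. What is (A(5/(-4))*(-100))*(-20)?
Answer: -2500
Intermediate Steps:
(A(5/(-4))*(-100))*(-20) = ((5/(-4))*(-100))*(-20) = ((5*(-¼))*(-100))*(-20) = -5/4*(-100)*(-20) = 125*(-20) = -2500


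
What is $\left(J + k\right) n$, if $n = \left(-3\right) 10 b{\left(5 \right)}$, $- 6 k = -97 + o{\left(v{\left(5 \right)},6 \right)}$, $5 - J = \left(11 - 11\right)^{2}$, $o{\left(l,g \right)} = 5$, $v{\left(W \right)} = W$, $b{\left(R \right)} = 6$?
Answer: $-3660$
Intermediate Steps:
$J = 5$ ($J = 5 - \left(11 - 11\right)^{2} = 5 - 0^{2} = 5 - 0 = 5 + 0 = 5$)
$k = \frac{46}{3}$ ($k = - \frac{-97 + 5}{6} = \left(- \frac{1}{6}\right) \left(-92\right) = \frac{46}{3} \approx 15.333$)
$n = -180$ ($n = \left(-3\right) 10 \cdot 6 = \left(-30\right) 6 = -180$)
$\left(J + k\right) n = \left(5 + \frac{46}{3}\right) \left(-180\right) = \frac{61}{3} \left(-180\right) = -3660$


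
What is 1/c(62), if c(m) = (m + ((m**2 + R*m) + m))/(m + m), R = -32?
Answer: 1/16 ≈ 0.062500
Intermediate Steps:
c(m) = (m**2 - 30*m)/(2*m) (c(m) = (m + ((m**2 - 32*m) + m))/(m + m) = (m + (m**2 - 31*m))/((2*m)) = (m**2 - 30*m)*(1/(2*m)) = (m**2 - 30*m)/(2*m))
1/c(62) = 1/(-15 + (1/2)*62) = 1/(-15 + 31) = 1/16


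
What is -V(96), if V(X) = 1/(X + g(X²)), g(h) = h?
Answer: -1/9312 ≈ -0.00010739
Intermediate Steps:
V(X) = 1/(X + X²)
-V(96) = -1/(96*(1 + 96)) = -1/(96*97) = -1*1/9312 = -1/9312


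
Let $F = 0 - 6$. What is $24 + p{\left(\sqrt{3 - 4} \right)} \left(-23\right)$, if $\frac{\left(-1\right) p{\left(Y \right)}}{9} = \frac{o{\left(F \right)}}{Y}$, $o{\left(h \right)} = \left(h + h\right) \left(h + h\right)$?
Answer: $24 - 29808 i \approx 24.0 - 29808.0 i$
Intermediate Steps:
$F = -6$ ($F = 0 - 6 = -6$)
$o{\left(h \right)} = 4 h^{2}$ ($o{\left(h \right)} = 2 h 2 h = 4 h^{2}$)
$p{\left(Y \right)} = - \frac{1296}{Y}$ ($p{\left(Y \right)} = - 9 \frac{4 \left(-6\right)^{2}}{Y} = - 9 \frac{4 \cdot 36}{Y} = - 9 \frac{144}{Y} = - \frac{1296}{Y}$)
$24 + p{\left(\sqrt{3 - 4} \right)} \left(-23\right) = 24 + - \frac{1296}{\sqrt{3 - 4}} \left(-23\right) = 24 + - \frac{1296}{\sqrt{-1}} \left(-23\right) = 24 + - \frac{1296}{i} \left(-23\right) = 24 + - 1296 \left(- i\right) \left(-23\right) = 24 + 1296 i \left(-23\right) = 24 - 29808 i$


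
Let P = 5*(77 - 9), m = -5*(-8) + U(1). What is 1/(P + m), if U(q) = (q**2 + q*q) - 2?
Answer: 1/380 ≈ 0.0026316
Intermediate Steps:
U(q) = -2 + 2*q**2 (U(q) = (q**2 + q**2) - 2 = 2*q**2 - 2 = -2 + 2*q**2)
m = 40 (m = -5*(-8) + (-2 + 2*1**2) = 40 + (-2 + 2*1) = 40 + (-2 + 2) = 40 + 0 = 40)
P = 340 (P = 5*68 = 340)
1/(P + m) = 1/(340 + 40) = 1/380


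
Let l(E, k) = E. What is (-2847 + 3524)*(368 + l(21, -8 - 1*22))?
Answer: 263353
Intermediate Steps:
(-2847 + 3524)*(368 + l(21, -8 - 1*22)) = (-2847 + 3524)*(368 + 21) = 677*389 = 263353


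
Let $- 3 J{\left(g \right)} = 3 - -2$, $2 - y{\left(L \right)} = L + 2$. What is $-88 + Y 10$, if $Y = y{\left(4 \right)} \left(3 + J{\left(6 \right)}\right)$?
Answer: $- \frac{424}{3} \approx -141.33$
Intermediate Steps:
$y{\left(L \right)} = - L$ ($y{\left(L \right)} = 2 - \left(L + 2\right) = 2 - \left(2 + L\right) = - L$)
$J{\left(g \right)} = - \frac{5}{3}$ ($J{\left(g \right)} = - \frac{3 - -2}{3} = - \frac{3 + 2}{3} = \left(- \frac{1}{3}\right) 5 = - \frac{5}{3}$)
$Y = - \frac{16}{3}$ ($Y = \left(-1\right) 4 \left(3 - \frac{5}{3}\right) = \left(-4\right) \frac{4}{3} = - \frac{16}{3} \approx -5.3333$)
$-88 + Y 10 = -88 - \frac{160}{3} = - \frac{424}{3}$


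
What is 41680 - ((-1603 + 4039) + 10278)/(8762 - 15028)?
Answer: 10045369/241 ≈ 41682.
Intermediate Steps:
41680 - ((-1603 + 4039) + 10278)/(8762 - 15028) = 41680 - (2436 + 10278)/(-6266) = 41680 - 12714*(-1)/6266 = 41680 - 1*(-489/241) = 41680 + 489/241 = 10045369/241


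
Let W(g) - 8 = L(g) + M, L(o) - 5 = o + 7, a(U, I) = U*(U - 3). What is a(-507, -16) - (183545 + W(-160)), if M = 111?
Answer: 75054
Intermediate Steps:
a(U, I) = U*(-3 + U)
L(o) = 12 + o (L(o) = 5 + (o + 7) = 5 + (7 + o) = 12 + o)
W(g) = 131 + g (W(g) = 8 + ((12 + g) + 111) = 8 + (123 + g) = 131 + g)
a(-507, -16) - (183545 + W(-160)) = -507*(-3 - 507) - (183545 + (131 - 160)) = -507*(-510) - (183545 - 29) = 258570 - 1*183516 = 258570 - 183516 = 75054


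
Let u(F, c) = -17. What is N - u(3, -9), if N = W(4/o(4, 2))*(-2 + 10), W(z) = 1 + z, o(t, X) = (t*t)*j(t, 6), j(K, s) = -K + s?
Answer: 26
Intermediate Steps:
j(K, s) = s - K
o(t, X) = t**2*(6 - t) (o(t, X) = (t*t)*(6 - t) = t**2*(6 - t))
N = 9 (N = (1 + 4/((4**2*(6 - 1*4))))*(-2 + 10) = (1 + 4/((16*(6 - 4))))*8 = (1 + 4/((16*2)))*8 = (1 + 4/32)*8 = (1 + 4*(1/32))*8 = (1 + 1/8)*8 = (9/8)*8 = 9)
N - u(3, -9) = 9 - 1*(-17) = 9 + 17 = 26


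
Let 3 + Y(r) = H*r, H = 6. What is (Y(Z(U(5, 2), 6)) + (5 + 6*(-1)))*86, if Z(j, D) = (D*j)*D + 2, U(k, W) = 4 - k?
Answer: -17888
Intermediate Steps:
Z(j, D) = 2 + j*D² (Z(j, D) = j*D² + 2 = 2 + j*D²)
Y(r) = -3 + 6*r
(Y(Z(U(5, 2), 6)) + (5 + 6*(-1)))*86 = ((-3 + 6*(2 + (4 - 1*5)*6²)) + (5 + 6*(-1)))*86 = ((-3 + 6*(2 + (4 - 5)*36)) + (5 - 6))*86 = ((-3 + 6*(2 - 1*36)) - 1)*86 = ((-3 + 6*(2 - 36)) - 1)*86 = ((-3 + 6*(-34)) - 1)*86 = ((-3 - 204) - 1)*86 = (-207 - 1)*86 = -208*86 = -17888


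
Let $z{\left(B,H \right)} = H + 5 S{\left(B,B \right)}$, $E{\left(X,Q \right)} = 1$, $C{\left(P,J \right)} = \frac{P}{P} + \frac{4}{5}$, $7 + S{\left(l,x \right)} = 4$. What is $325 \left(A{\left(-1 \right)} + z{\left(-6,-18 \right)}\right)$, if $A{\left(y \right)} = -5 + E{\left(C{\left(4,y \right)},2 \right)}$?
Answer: $-12025$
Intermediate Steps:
$S{\left(l,x \right)} = -3$ ($S{\left(l,x \right)} = -7 + 4 = -3$)
$C{\left(P,J \right)} = \frac{9}{5}$ ($C{\left(P,J \right)} = 1 + 4 \cdot \frac{1}{5} = 1 + \frac{4}{5} = \frac{9}{5}$)
$z{\left(B,H \right)} = -15 + H$ ($z{\left(B,H \right)} = H + 5 \left(-3\right) = H - 15 = -15 + H$)
$A{\left(y \right)} = -4$ ($A{\left(y \right)} = -5 + 1 = -4$)
$325 \left(A{\left(-1 \right)} + z{\left(-6,-18 \right)}\right) = 325 \left(-4 - 33\right) = 325 \left(-37\right) = -12025$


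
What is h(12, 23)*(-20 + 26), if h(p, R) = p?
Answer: 72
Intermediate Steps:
h(12, 23)*(-20 + 26) = 12*(-20 + 26) = 12*6 = 72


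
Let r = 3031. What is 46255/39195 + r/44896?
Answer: 439092905/351939744 ≈ 1.2476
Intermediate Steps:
46255/39195 + r/44896 = 46255/39195 + 3031/44896 = 46255*(1/39195) + 3031*(1/44896) = 9251/7839 + 3031/44896 = 439092905/351939744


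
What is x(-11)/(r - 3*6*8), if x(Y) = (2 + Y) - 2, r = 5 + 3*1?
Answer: 11/136 ≈ 0.080882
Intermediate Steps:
r = 8 (r = 5 + 3 = 8)
x(Y) = Y
x(-11)/(r - 3*6*8) = -11/(8 - 3*6*8) = -11/(8 - 18*8) = -11/(8 - 144) = -11/(-136) = -1/136*(-11) = 11/136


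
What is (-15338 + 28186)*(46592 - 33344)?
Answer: 170210304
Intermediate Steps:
(-15338 + 28186)*(46592 - 33344) = 12848*13248 = 170210304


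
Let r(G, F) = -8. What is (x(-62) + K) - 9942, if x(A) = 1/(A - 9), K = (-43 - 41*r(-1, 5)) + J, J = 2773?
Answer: -488765/71 ≈ -6884.0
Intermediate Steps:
K = 3058 (K = (-43 - 41*(-8)) + 2773 = (-43 + 328) + 2773 = 285 + 2773 = 3058)
x(A) = 1/(-9 + A)
(x(-62) + K) - 9942 = (1/(-9 - 62) + 3058) - 9942 = (1/(-71) + 3058) - 9942 = (-1/71 + 3058) - 9942 = 217117/71 - 9942 = -488765/71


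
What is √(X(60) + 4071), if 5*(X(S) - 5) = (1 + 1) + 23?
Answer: √4081 ≈ 63.883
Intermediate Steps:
X(S) = 10 (X(S) = 5 + ((1 + 1) + 23)/5 = 5 + (2 + 23)/5 = 5 + (⅕)*25 = 5 + 5 = 10)
√(X(60) + 4071) = √(10 + 4071) = √4081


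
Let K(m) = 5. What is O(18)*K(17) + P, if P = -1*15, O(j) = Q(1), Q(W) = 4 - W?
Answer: 0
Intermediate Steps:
O(j) = 3 (O(j) = 4 - 1*1 = 4 - 1 = 3)
P = -15
O(18)*K(17) + P = 3*5 - 15 = 15 - 15 = 0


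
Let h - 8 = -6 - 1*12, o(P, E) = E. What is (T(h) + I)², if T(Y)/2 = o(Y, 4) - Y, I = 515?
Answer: 294849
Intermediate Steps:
h = -10 (h = 8 + (-6 - 1*12) = 8 + (-6 - 12) = 8 - 18 = -10)
T(Y) = 8 - 2*Y (T(Y) = 2*(4 - Y) = 8 - 2*Y)
(T(h) + I)² = ((8 - 2*(-10)) + 515)² = ((8 + 20) + 515)² = (28 + 515)² = 543² = 294849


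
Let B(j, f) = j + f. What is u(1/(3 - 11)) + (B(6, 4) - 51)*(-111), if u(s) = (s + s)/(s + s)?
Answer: 4552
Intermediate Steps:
B(j, f) = f + j
u(s) = 1 (u(s) = (2*s)/((2*s)) = (2*s)*(1/(2*s)) = 1)
u(1/(3 - 11)) + (B(6, 4) - 51)*(-111) = 1 + ((4 + 6) - 51)*(-111) = 1 + (10 - 51)*(-111) = 1 - 41*(-111) = 1 + 4551 = 4552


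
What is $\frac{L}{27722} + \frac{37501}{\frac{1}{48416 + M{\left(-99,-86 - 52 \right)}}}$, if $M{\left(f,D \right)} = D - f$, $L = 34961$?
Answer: $\frac{50292860917155}{27722} \approx 1.8142 \cdot 10^{9}$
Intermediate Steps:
$\frac{L}{27722} + \frac{37501}{\frac{1}{48416 + M{\left(-99,-86 - 52 \right)}}} = \frac{34961}{27722} + \frac{37501}{\frac{1}{48416 - 39}} = \frac{34961}{27722} + \frac{37501}{\frac{1}{48377}} = \frac{34961}{27722} + 37501 \frac{1}{\frac{1}{48377}} = \frac{34961}{27722} + 37501 \cdot 48377 = \frac{34961}{27722} + 1814185877 = \frac{50292860917155}{27722}$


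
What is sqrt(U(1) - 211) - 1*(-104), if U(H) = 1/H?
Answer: 104 + I*sqrt(210) ≈ 104.0 + 14.491*I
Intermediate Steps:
sqrt(U(1) - 211) - 1*(-104) = sqrt(1/1 - 211) - 1*(-104) = sqrt(1 - 211) + 104 = sqrt(-210) + 104 = I*sqrt(210) + 104 = 104 + I*sqrt(210)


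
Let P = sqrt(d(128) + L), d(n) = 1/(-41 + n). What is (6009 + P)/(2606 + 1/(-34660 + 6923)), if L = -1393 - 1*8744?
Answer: 55557211/24094207 + 27737*I*sqrt(76726866)/6288588027 ≈ 2.3058 + 0.038635*I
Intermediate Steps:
L = -10137 (L = -1393 - 8744 = -10137)
P = I*sqrt(76726866)/87 (P = sqrt(1/(-41 + 128) - 10137) = sqrt(1/87 - 10137) = sqrt(-881918/87) = I*sqrt(76726866)/87 ≈ 100.68*I)
(6009 + P)/(2606 + 1/(-34660 + 6923)) = (6009 + I*sqrt(76726866)/87)/(2606 + 1/(-34660 + 6923)) = (6009 + I*sqrt(76726866)/87)/(2606 + 1/(-27737)) = (6009 + I*sqrt(76726866)/87)/(2606 - 1/27737) = (6009 + I*sqrt(76726866)/87)/(72282621/27737) = (6009 + I*sqrt(76726866)/87)*(27737/72282621) = 55557211/24094207 + 27737*I*sqrt(76726866)/6288588027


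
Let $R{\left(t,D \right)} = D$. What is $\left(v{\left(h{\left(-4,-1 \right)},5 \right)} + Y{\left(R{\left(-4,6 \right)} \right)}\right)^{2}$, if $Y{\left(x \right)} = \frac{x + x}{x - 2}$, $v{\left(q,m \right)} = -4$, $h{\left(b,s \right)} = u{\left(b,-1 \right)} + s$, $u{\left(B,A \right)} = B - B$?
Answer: $1$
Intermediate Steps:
$u{\left(B,A \right)} = 0$
$h{\left(b,s \right)} = s$ ($h{\left(b,s \right)} = 0 + s = s$)
$Y{\left(x \right)} = \frac{2 x}{-2 + x}$
$\left(v{\left(h{\left(-4,-1 \right)},5 \right)} + Y{\left(R{\left(-4,6 \right)} \right)}\right)^{2} = \left(-4 + 2 \cdot 6 \frac{1}{-2 + 6}\right)^{2} = \left(-4 + 2 \cdot 6 \cdot \frac{1}{4}\right)^{2} = \left(-4 + 3\right)^{2} = \left(-1\right)^{2} = 1$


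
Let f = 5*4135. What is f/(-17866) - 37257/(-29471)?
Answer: 56320637/526528886 ≈ 0.10697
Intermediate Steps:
f = 20675
f/(-17866) - 37257/(-29471) = 20675/(-17866) - 37257/(-29471) = 20675*(-1/17866) - 37257*(-1/29471) = -20675/17866 + 37257/29471 = 56320637/526528886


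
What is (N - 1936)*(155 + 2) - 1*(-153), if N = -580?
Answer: -394859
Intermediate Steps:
(N - 1936)*(155 + 2) - 1*(-153) = (-580 - 1936)*(155 + 2) - 1*(-153) = -2516*157 + 153 = -395012 + 153 = -394859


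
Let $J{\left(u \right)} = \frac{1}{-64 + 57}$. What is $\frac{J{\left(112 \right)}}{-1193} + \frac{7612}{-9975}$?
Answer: $- \frac{9079691}{11900175} \approx -0.76299$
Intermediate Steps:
$J{\left(u \right)} = - \frac{1}{7}$ ($J{\left(u \right)} = \frac{1}{-7} = - \frac{1}{7}$)
$\frac{J{\left(112 \right)}}{-1193} + \frac{7612}{-9975} = - \frac{1}{7 \left(-1193\right)} + \frac{7612}{-9975} = \left(- \frac{1}{7}\right) \left(- \frac{1}{1193}\right) + 7612 \left(- \frac{1}{9975}\right) = \frac{1}{8351} - \frac{7612}{9975} = - \frac{9079691}{11900175}$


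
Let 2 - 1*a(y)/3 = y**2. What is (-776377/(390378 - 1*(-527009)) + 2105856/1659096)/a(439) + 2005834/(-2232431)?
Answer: -24515047091348670330973/27284464482158762912547 ≈ -0.89850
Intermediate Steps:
a(y) = 6 - 3*y**2
(-776377/(390378 - 1*(-527009)) + 2105856/1659096)/a(439) + 2005834/(-2232431) = (-776377/(390378 - 1*(-527009)) + 2105856/1659096)/(6 - 3*439**2) + 2005834/(-2232431) = (-776377/(390378 + 527009) + 2105856*(1/1659096))/(6 - 3*192721) + 2005834*(-1/2232431) = (-776377/917387 + 29248/23043)/(6 - 578163) - 2005834/2232431 = (-776377*1/917387 + 29248/23043)/(-578157) - 2005834/2232431 = (-776377/917387 + 29248/23043)*(-1/578157) - 2005834/2232431 = (8941679765/21139348641)*(-1/578157) - 2005834/2232431 = -8941679765/12221862392234637 - 2005834/2232431 = -24515047091348670330973/27284464482158762912547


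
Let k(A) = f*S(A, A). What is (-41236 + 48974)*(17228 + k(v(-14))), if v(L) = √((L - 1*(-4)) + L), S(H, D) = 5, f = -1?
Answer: 133271574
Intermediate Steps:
v(L) = √(4 + 2*L) (v(L) = √((L + 4) + L) = √((4 + L) + L) = √(4 + 2*L))
k(A) = -5 (k(A) = -1*5 = -5)
(-41236 + 48974)*(17228 + k(v(-14))) = (-41236 + 48974)*(17228 - 5) = 7738*17223 = 133271574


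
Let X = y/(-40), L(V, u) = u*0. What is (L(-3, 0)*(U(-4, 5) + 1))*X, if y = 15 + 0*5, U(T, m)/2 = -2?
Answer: 0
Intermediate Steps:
U(T, m) = -4 (U(T, m) = 2*(-2) = -4)
y = 15 (y = 15 + 0 = 15)
L(V, u) = 0
X = -3/8 (X = 15/(-40) = 15*(-1/40) = -3/8 ≈ -0.37500)
(L(-3, 0)*(U(-4, 5) + 1))*X = (0*(-4 + 1))*(-3/8) = (0*(-3))*(-3/8) = 0*(-3/8) = 0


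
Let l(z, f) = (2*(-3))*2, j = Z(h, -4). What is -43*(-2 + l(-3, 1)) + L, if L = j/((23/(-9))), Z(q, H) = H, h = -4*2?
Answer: 13882/23 ≈ 603.57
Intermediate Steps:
h = -8
j = -4
L = 36/23 (L = -4/(23/(-9)) = -4/(23*(-⅑)) = -4/(-23/9) = -4*(-9/23) = 36/23 ≈ 1.5652)
l(z, f) = -12 (l(z, f) = -6*2 = -12)
-43*(-2 + l(-3, 1)) + L = -43*(-2 - 12) + 36/23 = -(-602) + 36/23 = -43*(-14) + 36/23 = 602 + 36/23 = 13882/23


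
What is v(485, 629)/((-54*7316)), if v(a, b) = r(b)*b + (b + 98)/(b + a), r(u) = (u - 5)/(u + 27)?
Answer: -27357341/18044153136 ≈ -0.0015161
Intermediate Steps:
r(u) = (-5 + u)/(27 + u)
v(a, b) = (98 + b)/(a + b) + b*(-5 + b)/(27 + b) (v(a, b) = ((-5 + b)/(27 + b))*b + (b + 98)/(b + a) = b*(-5 + b)/(27 + b) + (98 + b)/(a + b) = (98 + b)/(a + b) + b*(-5 + b)/(27 + b))
v(485, 629)/((-54*7316)) = ((629²*(-5 + 629) + (27 + 629)*(98 + 629) + 485*629*(-5 + 629))/((27 + 629)*(485 + 629)))/((-54*7316)) = ((395641*624 + 656*727 + 485*629*624)/(656*1114))/(-395064) = ((1/656)*(1/1114)*(246879984 + 476912 + 190360560))*(-1/395064) = ((1/656)*(1/1114)*437717456)*(-1/395064) = (27357341/45674)*(-1/395064) = -27357341/18044153136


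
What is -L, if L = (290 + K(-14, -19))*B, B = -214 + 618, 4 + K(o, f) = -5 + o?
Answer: -107868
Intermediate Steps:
K(o, f) = -9 + o (K(o, f) = -4 + (-5 + o) = -9 + o)
B = 404
L = 107868 (L = (290 + (-9 - 14))*404 = (290 - 23)*404 = 267*404 = 107868)
-L = -1*107868 = -107868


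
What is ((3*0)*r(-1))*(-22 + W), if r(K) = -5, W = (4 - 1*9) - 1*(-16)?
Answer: 0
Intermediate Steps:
W = 11 (W = (4 - 9) + 16 = -5 + 16 = 11)
((3*0)*r(-1))*(-22 + W) = ((3*0)*(-5))*(-22 + 11) = (0*(-5))*(-11) = 0*(-11) = 0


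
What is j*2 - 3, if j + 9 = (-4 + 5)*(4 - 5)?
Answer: -23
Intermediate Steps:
j = -10 (j = -9 + (-4 + 5)*(4 - 5) = -9 + 1*(-1) = -9 - 1 = -10)
j*2 - 3 = -10*2 - 3 = -20 - 3 = -23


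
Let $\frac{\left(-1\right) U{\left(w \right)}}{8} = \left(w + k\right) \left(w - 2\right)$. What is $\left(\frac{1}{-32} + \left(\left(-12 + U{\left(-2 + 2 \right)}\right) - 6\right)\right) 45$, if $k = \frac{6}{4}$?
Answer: $\frac{8595}{32} \approx 268.59$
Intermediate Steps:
$k = \frac{3}{2}$ ($k = 6 \cdot \frac{1}{4} = \frac{3}{2} \approx 1.5$)
$U{\left(w \right)} = - 8 \left(-2 + w\right) \left(\frac{3}{2} + w\right)$ ($U{\left(w \right)} = - 8 \left(w + \frac{3}{2}\right) \left(w - 2\right) = - 8 \left(\frac{3}{2} + w\right) \left(-2 + w\right) = - 8 \left(-2 + w\right) \left(\frac{3}{2} + w\right)$)
$\left(\frac{1}{-32} + \left(\left(-12 + U{\left(-2 + 2 \right)}\right) - 6\right)\right) 45 = \left(\frac{1}{-32} - \left(-6 - 4 \left(-2 + 2\right) + 8 \left(-2 + 2\right)^{2}\right)\right) 45 = \left(- \frac{1}{32} + \left(\left(-12 + \left(24 - 8 \cdot 0^{2} + 4 \cdot 0\right)\right) - 6\right)\right) 45 = \left(- \frac{1}{32} + \left(\left(-12 + \left(24 - 0 + 0\right)\right) - 6\right)\right) 45 = \left(- \frac{1}{32} + \left(\left(-12 + \left(24 + 0 + 0\right)\right) - 6\right)\right) 45 = \left(- \frac{1}{32} + \left(\left(-12 + 24\right) - 6\right)\right) 45 = \left(- \frac{1}{32} + \left(12 - 6\right)\right) 45 = \left(- \frac{1}{32} + 6\right) 45 = \frac{191}{32} \cdot 45 = \frac{8595}{32}$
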